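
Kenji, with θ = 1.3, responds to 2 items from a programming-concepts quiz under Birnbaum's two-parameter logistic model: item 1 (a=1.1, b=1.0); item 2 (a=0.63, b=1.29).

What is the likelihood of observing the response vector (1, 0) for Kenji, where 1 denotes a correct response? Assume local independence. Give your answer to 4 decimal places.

P(θ) = 1 / (1 + exp(−a(θ − b)))
P_1 = 1/(1+e^{-0.3300}) = 0.5818
P_2 = 1/(1+e^{-0.0063}) = 0.5016
L = P_1 × (1−P_2) = 0.5818 × 0.4984 = 0.28996

0.2900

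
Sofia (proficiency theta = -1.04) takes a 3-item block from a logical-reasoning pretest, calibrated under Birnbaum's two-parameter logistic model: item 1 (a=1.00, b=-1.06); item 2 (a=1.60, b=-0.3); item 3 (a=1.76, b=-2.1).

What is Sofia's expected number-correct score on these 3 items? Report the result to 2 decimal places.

1.61

P(theta) = 1 / (1 + exp(−a(theta − b)))
P_1 = 1/(1+e^{-0.0200}) = 0.5050
P_2 = 1/(1+e^{1.1840}) = 0.2343
P_3 = 1/(1+e^{-1.8656}) = 0.8659
E[score] = 0.5050 + 0.2343 + 0.8659 = 1.6053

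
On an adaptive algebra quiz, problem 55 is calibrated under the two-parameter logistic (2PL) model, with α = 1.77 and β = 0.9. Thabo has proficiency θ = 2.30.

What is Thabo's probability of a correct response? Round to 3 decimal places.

P(θ) = 1 / (1 + exp(−α(θ − β)))
Exponent: 1.77 × (2.30 − 0.9) = 2.4780
1/(1 + e^{-2.4780}) = 0.9226

0.923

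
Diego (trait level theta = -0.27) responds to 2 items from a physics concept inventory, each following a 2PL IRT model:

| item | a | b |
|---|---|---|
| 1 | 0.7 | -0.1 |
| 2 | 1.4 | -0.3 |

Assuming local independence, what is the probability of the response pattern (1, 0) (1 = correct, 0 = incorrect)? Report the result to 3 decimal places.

P(theta) = 1 / (1 + exp(−a(theta − b)))
P_1 = 1/(1+e^{0.1190}) = 0.4703
P_2 = 1/(1+e^{-0.0420}) = 0.5105
L = P_1 × (1−P_2) = 0.4703 × 0.4895 = 0.23021

0.230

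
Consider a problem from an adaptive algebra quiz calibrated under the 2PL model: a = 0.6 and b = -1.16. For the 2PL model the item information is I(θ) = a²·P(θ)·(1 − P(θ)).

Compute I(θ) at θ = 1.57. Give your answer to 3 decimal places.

P = 1/(1+e^{-1.6380}) = 0.8373
P(1−P) = 0.8373 × 0.1627 = 0.1363
I = a² × P(1−P) = 0.6² × 0.1363 = 0.04905

0.049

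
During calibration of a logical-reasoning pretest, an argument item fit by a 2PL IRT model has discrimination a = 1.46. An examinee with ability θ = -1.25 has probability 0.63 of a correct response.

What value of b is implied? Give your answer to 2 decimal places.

-1.61

P(θ) = 1 / (1 + exp(−a(θ − b)))
logit(0.63) = ln(0.63/0.37) = 0.5322
b = θ − logit/(a) = -1.25 − 0.5322/1.4600 = -1.6145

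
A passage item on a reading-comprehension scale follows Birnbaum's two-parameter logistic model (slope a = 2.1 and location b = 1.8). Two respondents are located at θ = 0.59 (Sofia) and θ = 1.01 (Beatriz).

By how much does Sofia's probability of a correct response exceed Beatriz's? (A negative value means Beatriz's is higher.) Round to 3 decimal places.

P(θ) = 1 / (1 + exp(−a(θ − b)))
P(Sofia) = 0.0730  [exponent -2.5410]
P(Beatriz) = 0.1599  [exponent -1.6590]
Difference = 0.0730 − 0.1599 = -0.0869

-0.087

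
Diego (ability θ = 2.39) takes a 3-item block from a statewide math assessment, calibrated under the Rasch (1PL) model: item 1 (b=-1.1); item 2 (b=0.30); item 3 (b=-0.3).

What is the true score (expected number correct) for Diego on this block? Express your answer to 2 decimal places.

2.80

P(θ) = 1 / (1 + exp(−(θ − b)))
P_1 = 1/(1+e^{-3.4900}) = 0.9704
P_2 = 1/(1+e^{-2.0900}) = 0.8899
P_3 = 1/(1+e^{-2.6900}) = 0.9364
E[score] = 0.9704 + 0.8899 + 0.9364 = 2.7968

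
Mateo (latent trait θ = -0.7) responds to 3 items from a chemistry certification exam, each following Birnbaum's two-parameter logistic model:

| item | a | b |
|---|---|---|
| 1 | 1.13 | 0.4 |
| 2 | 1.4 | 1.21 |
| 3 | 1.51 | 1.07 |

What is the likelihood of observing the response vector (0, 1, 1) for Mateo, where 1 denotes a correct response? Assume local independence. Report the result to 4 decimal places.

0.0032

P(θ) = 1 / (1 + exp(−a(θ − b)))
P_1 = 1/(1+e^{1.2430}) = 0.2239
P_2 = 1/(1+e^{2.6740}) = 0.0645
P_3 = 1/(1+e^{2.6727}) = 0.0646
L = (1−P_1) × P_2 × P_3 = 0.7761 × 0.0645 × 0.0646 = 0.00324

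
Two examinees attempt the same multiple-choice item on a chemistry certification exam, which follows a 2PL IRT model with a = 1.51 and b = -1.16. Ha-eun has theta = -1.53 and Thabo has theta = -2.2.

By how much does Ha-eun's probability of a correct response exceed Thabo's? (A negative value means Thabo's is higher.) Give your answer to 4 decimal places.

0.1917

P(theta) = 1 / (1 + exp(−a(theta − b)))
P(Ha-eun) = 0.3638  [exponent -0.5587]
P(Thabo) = 0.1722  [exponent -1.5704]
Difference = 0.3638 − 0.1722 = 0.1917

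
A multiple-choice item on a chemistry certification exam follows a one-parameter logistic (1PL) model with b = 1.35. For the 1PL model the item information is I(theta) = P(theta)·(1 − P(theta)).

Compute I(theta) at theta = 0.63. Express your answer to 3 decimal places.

P = 1/(1+e^{0.7200}) = 0.3274
P(1−P) = 0.3274 × 0.6726 = 0.2202
I = P(1−P) = 0.22021

0.220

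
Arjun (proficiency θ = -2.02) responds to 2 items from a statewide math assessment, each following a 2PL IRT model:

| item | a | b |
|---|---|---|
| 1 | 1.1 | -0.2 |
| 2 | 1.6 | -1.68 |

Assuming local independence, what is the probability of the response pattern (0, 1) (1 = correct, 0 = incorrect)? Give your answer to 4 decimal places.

P(θ) = 1 / (1 + exp(−a(θ − b)))
P_1 = 1/(1+e^{2.0020}) = 0.1190
P_2 = 1/(1+e^{0.5440}) = 0.3673
L = (1−P_1) × P_2 = 0.8810 × 0.3673 = 0.32356

0.3236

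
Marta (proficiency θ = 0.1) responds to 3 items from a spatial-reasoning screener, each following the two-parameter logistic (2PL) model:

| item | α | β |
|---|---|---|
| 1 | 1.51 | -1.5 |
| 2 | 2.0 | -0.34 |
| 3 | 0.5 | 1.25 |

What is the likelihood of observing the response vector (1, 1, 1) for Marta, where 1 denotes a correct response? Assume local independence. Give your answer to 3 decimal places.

P(θ) = 1 / (1 + exp(−α(θ − β)))
P_1 = 1/(1+e^{-2.4160}) = 0.9180
P_2 = 1/(1+e^{-0.8800}) = 0.7068
P_3 = 1/(1+e^{0.5750}) = 0.3601
L = P_1 × P_2 × P_3 = 0.9180 × 0.7068 × 0.3601 = 0.23366

0.234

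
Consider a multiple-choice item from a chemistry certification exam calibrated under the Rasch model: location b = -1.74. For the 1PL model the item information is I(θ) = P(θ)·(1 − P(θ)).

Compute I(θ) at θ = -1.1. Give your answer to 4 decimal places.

0.2261

P = 1/(1+e^{-0.6400}) = 0.6548
P(1−P) = 0.6548 × 0.3452 = 0.2261
I = P(1−P) = 0.22605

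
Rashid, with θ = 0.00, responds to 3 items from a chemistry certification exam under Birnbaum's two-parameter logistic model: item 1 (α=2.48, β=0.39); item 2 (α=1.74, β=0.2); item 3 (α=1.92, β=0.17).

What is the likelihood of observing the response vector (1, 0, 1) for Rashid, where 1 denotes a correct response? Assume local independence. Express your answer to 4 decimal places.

0.0677

P(θ) = 1 / (1 + exp(−α(θ − β)))
P_1 = 1/(1+e^{0.9672}) = 0.2754
P_2 = 1/(1+e^{0.3480}) = 0.4139
P_3 = 1/(1+e^{0.3264}) = 0.4191
L = P_1 × (1−P_2) × P_3 = 0.2754 × 0.5861 × 0.4191 = 0.06766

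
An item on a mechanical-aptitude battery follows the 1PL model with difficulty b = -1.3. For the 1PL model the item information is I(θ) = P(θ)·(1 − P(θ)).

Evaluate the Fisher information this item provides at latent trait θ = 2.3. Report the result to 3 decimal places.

0.026

P = 1/(1+e^{-3.6000}) = 0.9734
P(1−P) = 0.9734 × 0.0266 = 0.0259
I = P(1−P) = 0.02589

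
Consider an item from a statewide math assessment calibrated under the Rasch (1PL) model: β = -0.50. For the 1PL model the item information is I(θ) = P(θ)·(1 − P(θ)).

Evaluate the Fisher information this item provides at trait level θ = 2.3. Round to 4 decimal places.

0.0540

P = 1/(1+e^{-2.8000}) = 0.9427
P(1−P) = 0.9427 × 0.0573 = 0.0540
I = P(1−P) = 0.05404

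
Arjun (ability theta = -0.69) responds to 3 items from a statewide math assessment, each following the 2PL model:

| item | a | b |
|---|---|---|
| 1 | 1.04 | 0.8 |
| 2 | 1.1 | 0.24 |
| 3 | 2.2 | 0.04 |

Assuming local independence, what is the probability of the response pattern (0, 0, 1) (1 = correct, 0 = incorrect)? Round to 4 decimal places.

0.1014

P(theta) = 1 / (1 + exp(−a(theta − b)))
P_1 = 1/(1+e^{1.5496}) = 0.1751
P_2 = 1/(1+e^{1.0230}) = 0.2644
P_3 = 1/(1+e^{1.6060}) = 0.1671
L = (1−P_1) × (1−P_2) × P_3 = 0.8249 × 0.7356 × 0.1671 = 0.10141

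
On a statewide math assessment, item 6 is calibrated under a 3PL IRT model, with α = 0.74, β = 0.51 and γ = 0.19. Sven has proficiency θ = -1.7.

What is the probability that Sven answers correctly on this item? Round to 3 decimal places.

0.322

P(θ) = γ + (1 − γ) · 1 / (1 + exp(−α(θ − β)))
Exponent: 0.74 × (-1.7 − 0.51) = -1.6354
1/(1 + e^{1.6354}) = 0.1631
P = 0.19 + 0.81 × 0.1631 = 0.3221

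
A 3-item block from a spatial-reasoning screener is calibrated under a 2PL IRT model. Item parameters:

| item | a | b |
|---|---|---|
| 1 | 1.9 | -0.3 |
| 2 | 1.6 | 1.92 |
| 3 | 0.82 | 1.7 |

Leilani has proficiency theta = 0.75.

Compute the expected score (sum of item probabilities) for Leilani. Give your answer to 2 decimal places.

P(theta) = 1 / (1 + exp(−a(theta − b)))
P_1 = 1/(1+e^{-1.9950}) = 0.8803
P_2 = 1/(1+e^{1.8720}) = 0.1333
P_3 = 1/(1+e^{0.7790}) = 0.3145
E[score] = 0.8803 + 0.1333 + 0.3145 = 1.3281

1.33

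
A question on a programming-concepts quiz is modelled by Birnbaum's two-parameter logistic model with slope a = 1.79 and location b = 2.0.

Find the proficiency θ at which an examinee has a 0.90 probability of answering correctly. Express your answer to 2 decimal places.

P(θ) = 1 / (1 + exp(−a(θ − b)))
logit = ln(0.9000/0.1000) = 2.1972
θ = b + logit/(a) = 2.0 + 2.1972/1.7900 = 3.2275

3.23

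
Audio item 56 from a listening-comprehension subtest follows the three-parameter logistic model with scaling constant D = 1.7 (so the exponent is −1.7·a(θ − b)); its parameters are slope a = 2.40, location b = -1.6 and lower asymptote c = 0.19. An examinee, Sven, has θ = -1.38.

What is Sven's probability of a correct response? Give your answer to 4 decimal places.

P(θ) = c + (1 − c) · 1 / (1 + exp(−D·a(θ − b)))
Exponent: 1.7 × 2.40 × (-1.38 − (-1.6)) = 0.8976
1/(1 + e^{-0.8976}) = 0.7105
P = 0.19 + 0.81 × 0.7105 = 0.7655

0.7655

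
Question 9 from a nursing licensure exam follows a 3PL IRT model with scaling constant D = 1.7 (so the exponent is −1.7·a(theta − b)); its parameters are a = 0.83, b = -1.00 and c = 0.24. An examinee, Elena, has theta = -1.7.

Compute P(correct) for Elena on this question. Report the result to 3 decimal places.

P(theta) = c + (1 − c) · 1 / (1 + exp(−D·a(theta − b)))
Exponent: 1.7 × 0.83 × (-1.7 − (-1.00)) = -0.9877
1/(1 + e^{0.9877}) = 0.2714
P = 0.24 + 0.76 × 0.2714 = 0.4462

0.446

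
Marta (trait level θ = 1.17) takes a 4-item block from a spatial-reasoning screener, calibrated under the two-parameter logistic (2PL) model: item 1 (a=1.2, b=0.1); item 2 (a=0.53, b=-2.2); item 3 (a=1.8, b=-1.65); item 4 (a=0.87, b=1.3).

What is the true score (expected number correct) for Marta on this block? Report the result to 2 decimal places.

P(θ) = 1 / (1 + exp(−a(θ − b)))
P_1 = 1/(1+e^{-1.2840}) = 0.7831
P_2 = 1/(1+e^{-1.7861}) = 0.8564
P_3 = 1/(1+e^{-5.0760}) = 0.9938
P_4 = 1/(1+e^{0.1131}) = 0.4718
E[score] = 0.7831 + 0.8564 + 0.9938 + 0.4718 = 3.1051

3.11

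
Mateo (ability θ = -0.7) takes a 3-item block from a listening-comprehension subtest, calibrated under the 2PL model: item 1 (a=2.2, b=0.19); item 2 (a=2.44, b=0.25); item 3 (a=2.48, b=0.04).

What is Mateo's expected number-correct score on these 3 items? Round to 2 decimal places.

P(θ) = 1 / (1 + exp(−a(θ − b)))
P_1 = 1/(1+e^{1.9580}) = 0.1237
P_2 = 1/(1+e^{2.3180}) = 0.0896
P_3 = 1/(1+e^{1.8352}) = 0.1376
E[score] = 0.1237 + 0.0896 + 0.1376 = 0.3509

0.35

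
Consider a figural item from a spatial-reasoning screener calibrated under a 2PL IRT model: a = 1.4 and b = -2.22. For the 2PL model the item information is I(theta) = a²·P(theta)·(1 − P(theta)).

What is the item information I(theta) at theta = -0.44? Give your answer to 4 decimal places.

0.1383

P = 1/(1+e^{-2.4920}) = 0.9236
P(1−P) = 0.9236 × 0.0764 = 0.0706
I = a² × P(1−P) = 1.4² × 0.0706 = 0.13834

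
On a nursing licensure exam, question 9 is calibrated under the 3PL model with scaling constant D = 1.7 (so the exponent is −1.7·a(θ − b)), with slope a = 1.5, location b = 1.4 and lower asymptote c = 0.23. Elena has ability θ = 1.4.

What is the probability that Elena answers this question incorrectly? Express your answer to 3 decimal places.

0.385

P(θ) = c + (1 − c) · 1 / (1 + exp(−D·a(θ − b)))
Exponent: 1.7 × 1.5 × (1.4 − 1.4) = 0.0000
1/(1 + e^{0.0000}) = 0.5000
P = 0.23 + 0.77 × 0.5000 = 0.6150
P(incorrect) = 1 − 0.6150 = 0.3850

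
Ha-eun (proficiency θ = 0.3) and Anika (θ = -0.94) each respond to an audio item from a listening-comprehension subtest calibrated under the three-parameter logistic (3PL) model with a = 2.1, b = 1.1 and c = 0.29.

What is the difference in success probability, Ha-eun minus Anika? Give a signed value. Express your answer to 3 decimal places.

0.102

P(θ) = c + (1 − c) · 1 / (1 + exp(−a(θ − b)))
P(Ha-eun) = 0.4015  [exponent -1.6800]
P(Anika) = 0.2997  [exponent -4.2840]
Difference = 0.4015 − 0.2997 = 0.1019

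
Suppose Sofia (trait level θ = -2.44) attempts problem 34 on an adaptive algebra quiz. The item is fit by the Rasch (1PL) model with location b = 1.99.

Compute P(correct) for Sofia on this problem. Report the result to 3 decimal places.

0.012

P(θ) = 1 / (1 + exp(−(θ − b)))
Exponent: (-2.44 − 1.99) = -4.4300
1/(1 + e^{4.4300}) = 0.0118
P = 0.0118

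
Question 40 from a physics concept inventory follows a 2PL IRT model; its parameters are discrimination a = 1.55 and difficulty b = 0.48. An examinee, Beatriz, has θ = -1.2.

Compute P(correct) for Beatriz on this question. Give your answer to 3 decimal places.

0.069

P(θ) = 1 / (1 + exp(−a(θ − b)))
Exponent: 1.55 × (-1.2 − 0.48) = -2.6040
1/(1 + e^{2.6040}) = 0.0689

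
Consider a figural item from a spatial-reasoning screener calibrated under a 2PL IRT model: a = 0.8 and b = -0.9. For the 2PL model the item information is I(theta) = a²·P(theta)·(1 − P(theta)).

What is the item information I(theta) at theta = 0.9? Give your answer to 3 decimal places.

0.099

P = 1/(1+e^{-1.4400}) = 0.8085
P(1−P) = 0.8085 × 0.1915 = 0.1549
I = a² × P(1−P) = 0.8² × 0.1549 = 0.09911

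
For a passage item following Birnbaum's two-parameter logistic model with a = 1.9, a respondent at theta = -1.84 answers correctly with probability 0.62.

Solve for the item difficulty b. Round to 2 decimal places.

P(theta) = 1 / (1 + exp(−a(theta − b)))
logit(0.62) = ln(0.62/0.38) = 0.4895
b = theta − logit/(a) = -1.84 − 0.4895/1.9000 = -2.0977

-2.10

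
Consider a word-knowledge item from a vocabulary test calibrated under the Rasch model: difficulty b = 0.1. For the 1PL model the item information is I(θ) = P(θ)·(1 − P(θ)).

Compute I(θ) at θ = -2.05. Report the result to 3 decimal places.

P = 1/(1+e^{2.1500}) = 0.1043
P(1−P) = 0.1043 × 0.8957 = 0.0934
I = P(1−P) = 0.09345

0.093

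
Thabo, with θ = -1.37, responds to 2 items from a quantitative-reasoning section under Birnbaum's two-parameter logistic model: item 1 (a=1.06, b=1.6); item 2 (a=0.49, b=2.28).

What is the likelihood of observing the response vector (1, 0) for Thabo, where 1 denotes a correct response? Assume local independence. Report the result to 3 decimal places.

P(θ) = 1 / (1 + exp(−a(θ − b)))
P_1 = 1/(1+e^{3.1482}) = 0.0412
P_2 = 1/(1+e^{1.7885}) = 0.1433
L = P_1 × (1−P_2) = 0.0412 × 0.8567 = 0.03527

0.035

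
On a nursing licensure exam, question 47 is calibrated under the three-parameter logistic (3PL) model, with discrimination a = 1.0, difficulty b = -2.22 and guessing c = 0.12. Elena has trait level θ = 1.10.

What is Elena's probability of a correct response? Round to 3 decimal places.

P(θ) = c + (1 − c) · 1 / (1 + exp(−a(θ − b)))
Exponent: 1.0 × (1.10 − (-2.22)) = 3.3200
1/(1 + e^{-3.3200}) = 0.9651
P = 0.12 + 0.88 × 0.9651 = 0.9693

0.969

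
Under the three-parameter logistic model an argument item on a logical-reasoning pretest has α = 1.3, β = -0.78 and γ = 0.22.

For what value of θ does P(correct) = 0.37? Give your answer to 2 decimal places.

-1.88

P(θ) = γ + (1 − γ) · 1 / (1 + exp(−α(θ − β)))
Remove guessing floor: (0.37 − 0.22)/(1 − 0.22) = 0.1923
logit = ln(0.1923/0.8077) = -1.4351
θ = β + logit/(α) = -0.78 + (-1.4351)/1.3000 = -1.8839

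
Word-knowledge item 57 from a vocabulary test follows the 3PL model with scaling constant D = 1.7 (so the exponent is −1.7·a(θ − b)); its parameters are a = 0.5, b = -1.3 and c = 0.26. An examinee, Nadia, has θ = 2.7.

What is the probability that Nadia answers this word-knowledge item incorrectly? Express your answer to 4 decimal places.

P(θ) = c + (1 − c) · 1 / (1 + exp(−D·a(θ − b)))
Exponent: 1.7 × 0.5 × (2.7 − (-1.3)) = 3.4000
1/(1 + e^{-3.4000}) = 0.9677
P = 0.26 + 0.74 × 0.9677 = 0.9761
P(incorrect) = 1 − 0.9761 = 0.0239

0.0239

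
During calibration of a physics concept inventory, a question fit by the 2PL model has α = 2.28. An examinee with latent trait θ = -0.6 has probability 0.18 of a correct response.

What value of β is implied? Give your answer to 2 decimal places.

0.07

P(θ) = 1 / (1 + exp(−α(θ − β)))
logit(0.18) = ln(0.18/0.82) = -1.5163
β = θ − logit/(α) = -0.6 − (-1.5163)/2.2800 = 0.0651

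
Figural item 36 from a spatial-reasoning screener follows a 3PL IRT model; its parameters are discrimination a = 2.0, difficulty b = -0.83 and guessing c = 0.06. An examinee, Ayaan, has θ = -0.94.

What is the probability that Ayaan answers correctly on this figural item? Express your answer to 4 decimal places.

P(θ) = c + (1 − c) · 1 / (1 + exp(−a(θ − b)))
Exponent: 2.0 × (-0.94 − (-0.83)) = -0.2200
1/(1 + e^{0.2200}) = 0.4452
P = 0.06 + 0.94 × 0.4452 = 0.4785

0.4785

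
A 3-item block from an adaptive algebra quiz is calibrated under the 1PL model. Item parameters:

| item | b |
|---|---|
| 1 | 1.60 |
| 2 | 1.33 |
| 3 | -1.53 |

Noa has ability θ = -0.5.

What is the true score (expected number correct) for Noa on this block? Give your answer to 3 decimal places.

0.984

P(θ) = 1 / (1 + exp(−(θ − b)))
P_1 = 1/(1+e^{2.1000}) = 0.1091
P_2 = 1/(1+e^{1.8300}) = 0.1382
P_3 = 1/(1+e^{-1.0300}) = 0.7369
E[score] = 0.1091 + 0.1382 + 0.7369 = 0.9843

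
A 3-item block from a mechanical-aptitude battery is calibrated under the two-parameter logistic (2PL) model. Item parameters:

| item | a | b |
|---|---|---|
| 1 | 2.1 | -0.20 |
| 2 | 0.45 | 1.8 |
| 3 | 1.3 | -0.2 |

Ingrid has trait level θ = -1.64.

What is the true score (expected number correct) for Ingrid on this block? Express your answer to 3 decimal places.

0.355

P(θ) = 1 / (1 + exp(−a(θ − b)))
P_1 = 1/(1+e^{3.0240}) = 0.0464
P_2 = 1/(1+e^{1.5480}) = 0.1754
P_3 = 1/(1+e^{1.8720}) = 0.1333
E[score] = 0.0464 + 0.1754 + 0.1333 = 0.3550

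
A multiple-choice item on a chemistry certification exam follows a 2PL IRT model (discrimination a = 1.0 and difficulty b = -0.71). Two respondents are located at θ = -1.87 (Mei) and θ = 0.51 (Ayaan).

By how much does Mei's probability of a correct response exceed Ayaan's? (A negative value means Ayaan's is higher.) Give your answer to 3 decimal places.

-0.533

P(θ) = 1 / (1 + exp(−a(θ − b)))
P(Mei) = 0.2387  [exponent -1.1600]
P(Ayaan) = 0.7721  [exponent 1.2200]
Difference = 0.2387 − 0.7721 = -0.5334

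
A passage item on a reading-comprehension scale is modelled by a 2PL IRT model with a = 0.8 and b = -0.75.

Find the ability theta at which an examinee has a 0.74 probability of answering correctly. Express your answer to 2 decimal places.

P(theta) = 1 / (1 + exp(−a(theta − b)))
logit = ln(0.7400/0.2600) = 1.0460
theta = b + logit/(a) = -0.75 + 1.0460/0.8000 = 0.5575

0.56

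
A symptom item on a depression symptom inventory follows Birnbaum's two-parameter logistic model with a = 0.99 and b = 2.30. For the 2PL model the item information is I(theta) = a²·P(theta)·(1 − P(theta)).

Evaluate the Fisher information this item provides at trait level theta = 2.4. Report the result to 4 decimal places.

0.2444

P = 1/(1+e^{-0.0990}) = 0.5247
P(1−P) = 0.5247 × 0.4753 = 0.2494
I = a² × P(1−P) = 0.99² × 0.2494 = 0.24443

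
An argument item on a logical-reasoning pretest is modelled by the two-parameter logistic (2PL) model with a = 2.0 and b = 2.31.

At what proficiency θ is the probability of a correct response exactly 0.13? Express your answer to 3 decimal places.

1.360

P(θ) = 1 / (1 + exp(−a(θ − b)))
logit = ln(0.1300/0.8700) = -1.9010
θ = b + logit/(a) = 2.31 + (-1.9010)/2.0000 = 1.3595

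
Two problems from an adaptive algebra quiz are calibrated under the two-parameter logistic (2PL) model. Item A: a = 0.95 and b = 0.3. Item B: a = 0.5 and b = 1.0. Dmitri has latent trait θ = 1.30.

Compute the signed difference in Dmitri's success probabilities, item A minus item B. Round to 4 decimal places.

0.1837

P(θ) = 1 / (1 + exp(−a(θ − b)))
P_A = 0.7211
P_B = 0.5374
P_A − P_B = 0.1837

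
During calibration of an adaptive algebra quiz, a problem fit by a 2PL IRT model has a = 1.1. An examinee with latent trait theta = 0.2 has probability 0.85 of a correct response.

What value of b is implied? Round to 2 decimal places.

P(theta) = 1 / (1 + exp(−a(theta − b)))
logit(0.85) = ln(0.85/0.15) = 1.7346
b = theta − logit/(a) = 0.2 − 1.7346/1.1000 = -1.3769

-1.38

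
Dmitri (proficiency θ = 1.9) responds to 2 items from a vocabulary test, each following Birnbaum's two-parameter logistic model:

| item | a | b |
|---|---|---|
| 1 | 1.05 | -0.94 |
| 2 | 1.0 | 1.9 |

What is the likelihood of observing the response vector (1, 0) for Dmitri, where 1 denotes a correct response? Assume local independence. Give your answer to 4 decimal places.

0.4759

P(θ) = 1 / (1 + exp(−a(θ − b)))
P_1 = 1/(1+e^{-2.9820}) = 0.9518
P_2 = 1/(1+e^{0.0000}) = 0.5000
L = P_1 × (1−P_2) = 0.9518 × 0.5000 = 0.47588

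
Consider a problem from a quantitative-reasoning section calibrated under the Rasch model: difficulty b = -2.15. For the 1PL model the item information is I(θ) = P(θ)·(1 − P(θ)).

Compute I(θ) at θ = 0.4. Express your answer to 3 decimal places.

0.067

P = 1/(1+e^{-2.5500}) = 0.9276
P(1−P) = 0.9276 × 0.0724 = 0.0672
I = P(1−P) = 0.06718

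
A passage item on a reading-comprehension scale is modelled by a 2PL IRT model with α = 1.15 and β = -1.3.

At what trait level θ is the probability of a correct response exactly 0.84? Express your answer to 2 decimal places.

P(θ) = 1 / (1 + exp(−α(θ − β)))
logit = ln(0.8400/0.1600) = 1.6582
θ = β + logit/(α) = -1.3 + 1.6582/1.1500 = 0.1419

0.14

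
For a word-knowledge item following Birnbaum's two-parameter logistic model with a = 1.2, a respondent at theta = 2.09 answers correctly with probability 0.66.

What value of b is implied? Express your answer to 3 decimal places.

1.537

P(theta) = 1 / (1 + exp(−a(theta − b)))
logit(0.66) = ln(0.66/0.34) = 0.6633
b = theta − logit/(a) = 2.09 − 0.6633/1.2000 = 1.5373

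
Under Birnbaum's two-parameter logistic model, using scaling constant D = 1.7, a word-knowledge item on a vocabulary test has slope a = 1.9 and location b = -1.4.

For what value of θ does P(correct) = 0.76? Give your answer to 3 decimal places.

-1.043

P(θ) = 1 / (1 + exp(−D·a(θ − b)))
logit = ln(0.7600/0.2400) = 1.1527
θ = b + logit/(1.7·a) = -1.4 + 1.1527/3.2300 = -1.0431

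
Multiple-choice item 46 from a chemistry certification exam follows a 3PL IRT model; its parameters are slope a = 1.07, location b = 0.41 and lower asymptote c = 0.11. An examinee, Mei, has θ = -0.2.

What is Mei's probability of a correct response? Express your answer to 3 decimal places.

0.415

P(θ) = c + (1 − c) · 1 / (1 + exp(−a(θ − b)))
Exponent: 1.07 × (-0.2 − 0.41) = -0.6527
1/(1 + e^{0.6527}) = 0.3424
P = 0.11 + 0.89 × 0.3424 = 0.4147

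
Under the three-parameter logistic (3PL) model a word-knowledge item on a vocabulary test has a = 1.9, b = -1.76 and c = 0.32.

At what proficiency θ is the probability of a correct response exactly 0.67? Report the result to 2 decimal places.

-1.73

P(θ) = c + (1 − c) · 1 / (1 + exp(−a(θ − b)))
Remove guessing floor: (0.67 − 0.32)/(1 − 0.32) = 0.5147
logit = ln(0.5147/0.4853) = 0.0588
θ = b + logit/(a) = -1.76 + 0.0588/1.9000 = -1.7290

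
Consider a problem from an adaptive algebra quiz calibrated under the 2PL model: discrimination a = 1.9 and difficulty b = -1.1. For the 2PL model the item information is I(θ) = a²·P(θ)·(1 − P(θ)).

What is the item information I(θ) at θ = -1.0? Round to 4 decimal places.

P = 1/(1+e^{-0.1900}) = 0.5474
P(1−P) = 0.5474 × 0.4526 = 0.2478
I = a² × P(1−P) = 1.9² × 0.2478 = 0.89440

0.8944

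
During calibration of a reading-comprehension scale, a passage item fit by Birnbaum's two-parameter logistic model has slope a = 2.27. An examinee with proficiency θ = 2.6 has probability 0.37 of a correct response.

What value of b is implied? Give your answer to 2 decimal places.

2.83

P(θ) = 1 / (1 + exp(−a(θ − b)))
logit(0.37) = ln(0.37/0.63) = -0.5322
b = θ − logit/(a) = 2.6 − (-0.5322)/2.2700 = 2.8345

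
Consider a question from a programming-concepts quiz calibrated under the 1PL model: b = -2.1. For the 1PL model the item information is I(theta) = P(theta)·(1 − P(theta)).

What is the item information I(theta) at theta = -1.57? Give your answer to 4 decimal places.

0.2332

P = 1/(1+e^{-0.5300}) = 0.6295
P(1−P) = 0.6295 × 0.3705 = 0.2332
I = P(1−P) = 0.23323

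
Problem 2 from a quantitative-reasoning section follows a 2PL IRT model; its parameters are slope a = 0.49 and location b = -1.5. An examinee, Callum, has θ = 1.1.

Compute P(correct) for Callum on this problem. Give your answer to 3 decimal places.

0.781

P(θ) = 1 / (1 + exp(−a(θ − b)))
Exponent: 0.49 × (1.1 − (-1.5)) = 1.2740
1/(1 + e^{-1.2740}) = 0.7814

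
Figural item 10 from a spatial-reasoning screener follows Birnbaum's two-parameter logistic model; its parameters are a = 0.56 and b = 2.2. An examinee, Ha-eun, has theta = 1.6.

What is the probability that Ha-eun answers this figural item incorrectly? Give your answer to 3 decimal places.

P(theta) = 1 / (1 + exp(−a(theta − b)))
Exponent: 0.56 × (1.6 − 2.2) = -0.3360
1/(1 + e^{0.3360}) = 0.4168
P(incorrect) = 1 − 0.4168 = 0.5832

0.583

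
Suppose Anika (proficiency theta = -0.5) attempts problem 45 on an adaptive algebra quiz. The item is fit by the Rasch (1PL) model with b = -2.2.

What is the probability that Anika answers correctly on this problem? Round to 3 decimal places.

P(theta) = 1 / (1 + exp(−(theta − b)))
Exponent: (-0.5 − (-2.2)) = 1.7000
1/(1 + e^{-1.7000}) = 0.8455
P = 0.8455

0.846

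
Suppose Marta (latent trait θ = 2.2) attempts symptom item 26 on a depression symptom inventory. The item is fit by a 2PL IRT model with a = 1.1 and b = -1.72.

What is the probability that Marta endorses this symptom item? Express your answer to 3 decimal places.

P(θ) = 1 / (1 + exp(−a(θ − b)))
Exponent: 1.1 × (2.2 − (-1.72)) = 4.3120
1/(1 + e^{-4.3120}) = 0.9868

0.987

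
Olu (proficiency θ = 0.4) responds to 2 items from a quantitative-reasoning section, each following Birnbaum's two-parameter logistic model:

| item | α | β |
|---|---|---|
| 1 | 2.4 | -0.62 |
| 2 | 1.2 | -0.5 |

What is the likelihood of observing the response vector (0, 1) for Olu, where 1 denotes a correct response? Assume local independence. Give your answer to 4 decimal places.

P(θ) = 1 / (1 + exp(−α(θ − β)))
P_1 = 1/(1+e^{-2.4480}) = 0.9204
P_2 = 1/(1+e^{-1.0800}) = 0.7465
L = (1−P_1) × P_2 = 0.0796 × 0.7465 = 0.05941

0.0594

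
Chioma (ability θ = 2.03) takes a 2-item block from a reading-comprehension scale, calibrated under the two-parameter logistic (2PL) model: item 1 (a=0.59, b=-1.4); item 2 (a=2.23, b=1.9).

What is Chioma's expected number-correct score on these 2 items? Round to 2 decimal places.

P(θ) = 1 / (1 + exp(−a(θ − b)))
P_1 = 1/(1+e^{-2.0237}) = 0.8833
P_2 = 1/(1+e^{-0.2899}) = 0.5720
E[score] = 0.8833 + 0.5720 = 1.4552

1.46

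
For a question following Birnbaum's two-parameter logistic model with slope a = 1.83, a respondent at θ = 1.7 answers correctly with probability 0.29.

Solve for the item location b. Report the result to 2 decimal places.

P(θ) = 1 / (1 + exp(−a(θ − b)))
logit(0.29) = ln(0.29/0.71) = -0.8954
b = θ − logit/(a) = 1.7 − (-0.8954)/1.8300 = 2.1893

2.19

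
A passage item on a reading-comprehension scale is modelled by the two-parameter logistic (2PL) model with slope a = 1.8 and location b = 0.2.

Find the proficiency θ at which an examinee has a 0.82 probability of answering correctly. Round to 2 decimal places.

1.04

P(θ) = 1 / (1 + exp(−a(θ − b)))
logit = ln(0.8200/0.1800) = 1.5163
θ = b + logit/(a) = 0.2 + 1.5163/1.8000 = 1.0424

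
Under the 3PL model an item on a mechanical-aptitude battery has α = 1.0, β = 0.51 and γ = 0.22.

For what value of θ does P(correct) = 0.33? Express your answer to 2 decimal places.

P(θ) = γ + (1 − γ) · 1 / (1 + exp(−α(θ − β)))
Remove guessing floor: (0.33 − 0.22)/(1 − 0.22) = 0.1410
logit = ln(0.1410/0.8590) = -1.8068
θ = β + logit/(α) = 0.51 + (-1.8068)/1.0000 = -1.2968

-1.30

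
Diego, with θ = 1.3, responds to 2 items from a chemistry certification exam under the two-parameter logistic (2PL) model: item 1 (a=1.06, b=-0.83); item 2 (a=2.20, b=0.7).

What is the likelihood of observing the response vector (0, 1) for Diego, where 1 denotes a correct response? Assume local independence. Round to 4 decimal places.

0.0747

P(θ) = 1 / (1 + exp(−a(θ − b)))
P_1 = 1/(1+e^{-2.2578}) = 0.9053
P_2 = 1/(1+e^{-1.3200}) = 0.7892
L = (1−P_1) × P_2 = 0.0947 × 0.7892 = 0.07472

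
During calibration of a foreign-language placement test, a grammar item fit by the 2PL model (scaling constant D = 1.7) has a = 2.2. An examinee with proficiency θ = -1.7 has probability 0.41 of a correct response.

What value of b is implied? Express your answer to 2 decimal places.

-1.60

P(θ) = 1 / (1 + exp(−D·a(θ − b)))
logit(0.41) = ln(0.41/0.59) = -0.3640
b = θ − logit/(1.7·a) = -1.7 − (-0.3640)/3.7400 = -1.6027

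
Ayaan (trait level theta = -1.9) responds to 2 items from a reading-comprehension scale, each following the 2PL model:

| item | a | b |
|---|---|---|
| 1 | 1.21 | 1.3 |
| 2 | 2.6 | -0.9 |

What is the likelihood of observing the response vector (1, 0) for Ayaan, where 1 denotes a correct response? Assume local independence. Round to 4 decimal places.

P(theta) = 1 / (1 + exp(−a(theta − b)))
P_1 = 1/(1+e^{3.8720}) = 0.0204
P_2 = 1/(1+e^{2.6000}) = 0.0691
L = P_1 × (1−P_2) = 0.0204 × 0.9309 = 0.01898

0.0190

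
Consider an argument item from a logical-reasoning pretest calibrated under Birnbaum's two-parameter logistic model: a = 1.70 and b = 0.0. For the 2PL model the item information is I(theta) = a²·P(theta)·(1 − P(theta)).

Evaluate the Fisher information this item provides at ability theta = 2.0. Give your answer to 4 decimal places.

P = 1/(1+e^{-3.4000}) = 0.9677
P(1−P) = 0.9677 × 0.0323 = 0.0313
I = a² × P(1−P) = 1.70² × 0.0313 = 0.09032

0.0903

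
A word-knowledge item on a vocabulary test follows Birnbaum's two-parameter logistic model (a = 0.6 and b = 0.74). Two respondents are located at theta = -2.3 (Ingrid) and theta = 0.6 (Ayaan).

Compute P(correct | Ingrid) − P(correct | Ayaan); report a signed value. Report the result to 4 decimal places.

P(theta) = 1 / (1 + exp(−a(theta − b)))
P(Ingrid) = 0.1390  [exponent -1.8240]
P(Ayaan) = 0.4790  [exponent -0.0840]
Difference = 0.1390 − 0.4790 = -0.3401

-0.3401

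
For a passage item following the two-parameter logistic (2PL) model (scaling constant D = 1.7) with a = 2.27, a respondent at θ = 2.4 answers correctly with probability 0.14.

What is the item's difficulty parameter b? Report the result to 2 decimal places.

P(θ) = 1 / (1 + exp(−D·a(θ − b)))
logit(0.14) = ln(0.14/0.86) = -1.8153
b = θ − logit/(1.7·a) = 2.4 − (-1.8153)/3.8590 = 2.8704

2.87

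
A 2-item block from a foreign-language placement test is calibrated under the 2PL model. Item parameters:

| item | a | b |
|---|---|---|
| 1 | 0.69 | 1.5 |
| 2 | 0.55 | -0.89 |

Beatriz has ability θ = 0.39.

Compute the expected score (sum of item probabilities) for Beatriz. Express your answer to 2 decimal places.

0.99

P(θ) = 1 / (1 + exp(−a(θ − b)))
P_1 = 1/(1+e^{0.7659}) = 0.3174
P_2 = 1/(1+e^{-0.7040}) = 0.6691
E[score] = 0.3174 + 0.6691 = 0.9864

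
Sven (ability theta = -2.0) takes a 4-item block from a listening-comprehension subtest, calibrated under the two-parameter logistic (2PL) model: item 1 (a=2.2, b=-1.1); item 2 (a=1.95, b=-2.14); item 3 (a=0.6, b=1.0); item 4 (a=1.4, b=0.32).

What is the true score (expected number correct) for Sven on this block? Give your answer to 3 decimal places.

P(theta) = 1 / (1 + exp(−a(theta − b)))
P_1 = 1/(1+e^{1.9800}) = 0.1213
P_2 = 1/(1+e^{-0.2730}) = 0.5678
P_3 = 1/(1+e^{1.8000}) = 0.1419
P_4 = 1/(1+e^{3.2480}) = 0.0374
E[score] = 0.1213 + 0.5678 + 0.1419 + 0.0374 = 0.8684

0.868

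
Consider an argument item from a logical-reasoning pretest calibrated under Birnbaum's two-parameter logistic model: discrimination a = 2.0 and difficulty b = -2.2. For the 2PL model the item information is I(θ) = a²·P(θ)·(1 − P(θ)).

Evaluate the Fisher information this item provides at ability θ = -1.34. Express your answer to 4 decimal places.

P = 1/(1+e^{-1.7200}) = 0.8481
P(1−P) = 0.8481 × 0.1519 = 0.1288
I = a² × P(1−P) = 2.0² × 0.1288 = 0.51523

0.5152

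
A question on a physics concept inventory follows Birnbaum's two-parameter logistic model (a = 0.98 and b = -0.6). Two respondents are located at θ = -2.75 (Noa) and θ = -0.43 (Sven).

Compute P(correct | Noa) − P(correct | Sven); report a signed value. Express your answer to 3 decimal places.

-0.433

P(θ) = 1 / (1 + exp(−a(θ − b)))
P(Noa) = 0.1084  [exponent -2.1070]
P(Sven) = 0.5416  [exponent 0.1666]
Difference = 0.1084 − 0.5416 = -0.4331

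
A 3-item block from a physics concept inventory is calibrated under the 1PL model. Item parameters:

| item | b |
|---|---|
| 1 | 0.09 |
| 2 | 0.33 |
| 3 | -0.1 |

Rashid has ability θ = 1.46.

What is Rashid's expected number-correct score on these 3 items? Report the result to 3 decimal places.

2.380

P(θ) = 1 / (1 + exp(−(θ − b)))
P_1 = 1/(1+e^{-1.3700}) = 0.7974
P_2 = 1/(1+e^{-1.1300}) = 0.7558
P_3 = 1/(1+e^{-1.5600}) = 0.8264
E[score] = 0.7974 + 0.7558 + 0.8264 = 2.3796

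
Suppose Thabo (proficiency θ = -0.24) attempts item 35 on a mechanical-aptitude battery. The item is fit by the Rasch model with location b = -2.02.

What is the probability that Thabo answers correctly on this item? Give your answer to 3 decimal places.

0.856

P(θ) = 1 / (1 + exp(−(θ − b)))
Exponent: (-0.24 − (-2.02)) = 1.7800
1/(1 + e^{-1.7800}) = 0.8557
P = 0.8557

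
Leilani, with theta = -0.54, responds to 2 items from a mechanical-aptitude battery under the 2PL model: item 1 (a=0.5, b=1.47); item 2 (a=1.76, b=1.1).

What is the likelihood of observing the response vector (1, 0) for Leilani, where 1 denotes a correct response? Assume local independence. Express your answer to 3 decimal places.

0.254

P(theta) = 1 / (1 + exp(−a(theta − b)))
P_1 = 1/(1+e^{1.0050}) = 0.2680
P_2 = 1/(1+e^{2.8864}) = 0.0528
L = P_1 × (1−P_2) = 0.2680 × 0.9472 = 0.25380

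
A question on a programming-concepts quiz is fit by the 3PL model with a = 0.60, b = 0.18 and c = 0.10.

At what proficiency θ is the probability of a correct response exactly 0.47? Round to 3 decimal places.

-0.419

P(θ) = c + (1 − c) · 1 / (1 + exp(−a(θ − b)))
Remove guessing floor: (0.47 − 0.10)/(1 − 0.10) = 0.4111
logit = ln(0.4111/0.5889) = -0.3594
θ = b + logit/(a) = 0.18 + (-0.3594)/0.6000 = -0.4190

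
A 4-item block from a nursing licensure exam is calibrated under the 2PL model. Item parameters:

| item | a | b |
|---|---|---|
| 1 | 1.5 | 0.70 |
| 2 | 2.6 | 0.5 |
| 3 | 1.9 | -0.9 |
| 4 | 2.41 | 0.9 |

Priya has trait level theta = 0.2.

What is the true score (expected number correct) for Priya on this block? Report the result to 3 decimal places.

1.681

P(theta) = 1 / (1 + exp(−a(theta − b)))
P_1 = 1/(1+e^{0.7500}) = 0.3208
P_2 = 1/(1+e^{0.7800}) = 0.3143
P_3 = 1/(1+e^{-2.0900}) = 0.8899
P_4 = 1/(1+e^{1.6870}) = 0.1562
E[score] = 0.3208 + 0.3143 + 0.8899 + 0.1562 = 1.6812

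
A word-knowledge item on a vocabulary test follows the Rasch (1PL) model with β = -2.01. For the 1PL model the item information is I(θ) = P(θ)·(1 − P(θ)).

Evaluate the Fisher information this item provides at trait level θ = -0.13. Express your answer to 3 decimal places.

P = 1/(1+e^{-1.8800}) = 0.8676
P(1−P) = 0.8676 × 0.1324 = 0.1149
I = P(1−P) = 0.11486

0.115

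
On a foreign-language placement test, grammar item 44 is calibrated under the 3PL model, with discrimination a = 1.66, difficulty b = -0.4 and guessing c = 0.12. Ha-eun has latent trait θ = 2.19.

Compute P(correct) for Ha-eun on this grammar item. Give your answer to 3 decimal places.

P(θ) = c + (1 − c) · 1 / (1 + exp(−a(θ − b)))
Exponent: 1.66 × (2.19 − (-0.4)) = 4.2994
1/(1 + e^{-4.2994}) = 0.9866
P = 0.12 + 0.88 × 0.9866 = 0.9882

0.988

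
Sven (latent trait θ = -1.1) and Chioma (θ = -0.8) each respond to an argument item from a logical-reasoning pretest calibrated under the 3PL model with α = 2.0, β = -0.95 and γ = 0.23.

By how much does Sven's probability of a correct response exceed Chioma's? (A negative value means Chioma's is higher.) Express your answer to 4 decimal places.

-0.1146

P(θ) = γ + (1 − γ) · 1 / (1 + exp(−α(θ − β)))
P(Sven) = 0.5577  [exponent -0.3000]
P(Chioma) = 0.6723  [exponent 0.3000]
Difference = 0.5577 − 0.6723 = -0.1146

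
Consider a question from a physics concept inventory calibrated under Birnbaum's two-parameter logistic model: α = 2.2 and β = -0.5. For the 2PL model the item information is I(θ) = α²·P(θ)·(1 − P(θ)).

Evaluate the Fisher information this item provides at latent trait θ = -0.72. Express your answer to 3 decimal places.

1.142

P = 1/(1+e^{0.4840}) = 0.3813
P(1−P) = 0.3813 × 0.6187 = 0.2359
I = α² × P(1−P) = 2.2² × 0.2359 = 1.14182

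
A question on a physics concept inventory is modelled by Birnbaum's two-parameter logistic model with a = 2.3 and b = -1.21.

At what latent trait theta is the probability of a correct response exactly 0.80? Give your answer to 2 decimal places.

-0.61

P(theta) = 1 / (1 + exp(−a(theta − b)))
logit = ln(0.8000/0.2000) = 1.3863
theta = b + logit/(a) = -1.21 + 1.3863/2.3000 = -0.6073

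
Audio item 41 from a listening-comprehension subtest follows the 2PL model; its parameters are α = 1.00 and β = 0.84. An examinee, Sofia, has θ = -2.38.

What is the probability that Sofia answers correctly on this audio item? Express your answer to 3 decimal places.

P(θ) = 1 / (1 + exp(−α(θ − β)))
Exponent: 1.00 × (-2.38 − 0.84) = -3.2200
1/(1 + e^{3.2200}) = 0.0384

0.038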